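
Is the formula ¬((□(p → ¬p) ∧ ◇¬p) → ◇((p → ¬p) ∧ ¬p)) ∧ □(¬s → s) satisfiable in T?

1. ¬((□(p → ¬p) ∧ ◇¬p) → ◇((p → ¬p) ∧ ¬p)) ∧ □(¬s → s), w0
2. ¬((□(p → ¬p) ∧ ◇¬p) → ◇((p → ¬p) ∧ ¬p)), w0
3. □(¬s → s), w0
4. □(p → ¬p) ∧ ◇¬p, w0
5. ¬◇((p → ¬p) ∧ ¬p), w0
6. □(p → ¬p), w0
7. ◇¬p, w0
8. ¬s → s, w0
9. ¬((p → ¬p) ∧ ¬p), w0
10. p → ¬p, w0
11. s, w0
12. ¬(p → ¬p), w0
13. p, w0
14. ¬p, w0
Accessibility: w0Rw0
Branch closes: p and ¬p both at w0.
All branches of the tableau close; one closing branch shown above.

Unsatisfiable (every branch closes)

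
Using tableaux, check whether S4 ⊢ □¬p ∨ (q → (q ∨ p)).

Tableau for the negation ¬(□¬p ∨ (q → (q ∨ p))):
1. ¬(□¬p ∨ (q → (q ∨ p))), w0
2. ¬□¬p, w0
3. ¬(q → (q ∨ p)), w0
4. q, w0
5. ¬(q ∨ p), w0
6. ¬q, w0
7. ¬p, w0
Accessibility: w0Rw0
Branch closes: q and ¬q both at w0.
Every branch of the negation's tableau closes; the branch above is one of them.

Valid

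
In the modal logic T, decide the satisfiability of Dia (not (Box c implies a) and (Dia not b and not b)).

Yes, satisfiable

1. Dia (not (Box c implies a) and (Dia not b and not b)), w0
2. not (Box c implies a) and (Dia not b and not b), w1
3. not (Box c implies a), w1
4. Dia not b and not b, w1
5. Box c, w1
6. not a, w1
7. Dia not b, w1
8. not b, w1
9. c, w1
10. not b, w2
11. c, w2
Accessibility: w0Rw0, w0Rw1, w1Rw1, w1Rw2, w2Rw2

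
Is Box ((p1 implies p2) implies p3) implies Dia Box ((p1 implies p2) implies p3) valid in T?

Tableau for the negation not (Box ((p1 implies p2) implies p3) implies Dia Box ((p1 implies p2) implies p3)):
1. not (Box ((p1 implies p2) implies p3) implies Dia Box ((p1 implies p2) implies p3)), w0
2. Box ((p1 implies p2) implies p3), w0   [neg-implies-rule on 1]
3. not Dia Box ((p1 implies p2) implies p3), w0   [neg-implies-rule on 1]
4. (p1 implies p2) implies p3, w0   [Box-rule on 2 via w0Rw0]
5. not Box ((p1 implies p2) implies p3), w0   [neg-Dia-rule on 3 via w0Rw0]
6. not (p1 implies p2), w0   [implies-rule on 4 (branches; this branch)]
7. p1, w0   [neg-implies-rule on 6]
8. not p2, w0   [neg-implies-rule on 6]
9. not ((p1 implies p2) implies p3), w1   [neg-Box-rule on 5: fresh world w1, w0Rw1]
10. p1 implies p2, w1   [neg-implies-rule on 9]
11. not p3, w1   [neg-implies-rule on 9]
12. (p1 implies p2) implies p3, w1   [Box-rule on 2 via w0Rw1]
13. not Box ((p1 implies p2) implies p3), w1   [neg-Dia-rule on 3 via w0Rw1]
14. p2, w1   [implies-rule on 10 (branches; this branch)]
15. not (p1 implies p2), w1   [implies-rule on 12 (branches; this branch)]
16. p1, w1   [neg-implies-rule on 15]
17. not p2, w1   [neg-implies-rule on 15]
Accessibility: w0Rw0, w0Rw1, w1Rw1
Branch closes: p2 and not p2 both at w1.
All branches of the negation close; one closing branch shown above.

Valid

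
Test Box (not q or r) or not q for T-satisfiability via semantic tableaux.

Satisfiable (open branch found)

1. Box (not q or r) or not q, u
2. not q, u   [or-rule on 1 (branches; this branch)]
Accessibility: uRu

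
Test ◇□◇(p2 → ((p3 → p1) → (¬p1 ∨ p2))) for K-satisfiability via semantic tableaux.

Satisfiable

1. ◇□◇(p2 → ((p3 → p1) → (¬p1 ∨ p2))), 0
2. □◇(p2 → ((p3 → p1) → (¬p1 ∨ p2))), 1
Accessibility: 0R1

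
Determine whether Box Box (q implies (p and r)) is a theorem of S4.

Tableau for the negation not Box Box (q implies (p and r)):
1. not Box Box (q implies (p and r)), w0
2. not Box (q implies (p and r)), w1
3. not (q implies (p and r)), w2
4. q, w2
5. not (p and r), w2
6. not r, w2
Accessibility: w0Rw0, w0Rw1, w0Rw2, w1Rw1, w1Rw2, w2Rw2
The negation has an open branch (countermodel exists).

No, not valid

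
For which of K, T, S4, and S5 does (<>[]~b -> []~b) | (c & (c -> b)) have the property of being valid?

S5

S5-tableau for the negation ~((<>[]~b -> []~b) | (c & (c -> b))):
1. ~((<>[]~b -> []~b) | (c & (c -> b))), 0
2. ~(<>[]~b -> []~b), 0   [~|-rule on 1]
3. ~(c & (c -> b)), 0   [~|-rule on 1]
4. <>[]~b, 0   [~->-rule on 2]
5. ~[]~b, 0   [~->-rule on 2]
6. ~(c -> b), 0   [~&-rule on 3 (branches; this branch)]
7. c, 0   [~->-rule on 6]
8. ~b, 0   [~->-rule on 6]
9. []~b, 1   [<>-rule on 4: fresh world 1, 0R1]
10. ~b, 1   [[]-rule on 9 via 1R1]
11. b, 2   [~[]-rule on 5: fresh world 2, 0R2]
12. ~b, 2   [[]-rule on 9 via 1R2]
Accessibility: 0R0, 0R1, 0R2, 1R0, 1R1, 1R2, 2R0, 2R1, 2R2
Branch closes: b and ~b both at 2.
Every branch closes (one shown): valid in S5.
S4-tableau for the negation ~((<>[]~b -> []~b) | (c & (c -> b))):
1. ~((<>[]~b -> []~b) | (c & (c -> b))), 0
2. ~(<>[]~b -> []~b), 0   [~|-rule on 1]
3. ~(c & (c -> b)), 0   [~|-rule on 1]
4. <>[]~b, 0   [~->-rule on 2]
5. ~[]~b, 0   [~->-rule on 2]
6. ~(c -> b), 0   [~&-rule on 3 (branches; this branch)]
7. c, 0   [~->-rule on 6]
8. ~b, 0   [~->-rule on 6]
9. []~b, 1   [<>-rule on 4: fresh world 1, 0R1]
10. ~b, 1   [[]-rule on 9 via 1R1]
11. b, 2   [~[]-rule on 5: fresh world 2, 0R2]
Accessibility: 0R0, 0R1, 0R2, 1R1, 2R2
Complete open branch: countermodel on an S4-frame, so not valid in S4, nor in K, T (the same frame is also a K-frame and a T-frame).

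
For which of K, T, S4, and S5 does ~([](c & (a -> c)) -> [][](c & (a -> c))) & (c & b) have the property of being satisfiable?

K, T

T-tableau for the formula:
1. ~([](c & (a -> c)) -> [][](c & (a -> c))) & (c & b), w0
2. ~([](c & (a -> c)) -> [][](c & (a -> c))), w0
3. c & b, w0
4. [](c & (a -> c)), w0
5. ~[][](c & (a -> c)), w0
6. c, w0
7. b, w0
8. c & (a -> c), w0
9. a -> c, w0
10. ~[](c & (a -> c)), w1
11. c & (a -> c), w1
12. c, w1
13. a -> c, w1
14. ~(c & (a -> c)), w2
15. ~(a -> c), w2
16. a, w2
17. ~c, w2
Accessibility: w0Rw0, w0Rw1, w1Rw1, w1Rw2, w2Rw2
Complete open branch: satisfiable in T, hence also in K (this T-model is also a K-model).
S4-tableau for the formula:
1. ~([](c & (a -> c)) -> [][](c & (a -> c))) & (c & b), w0
2. ~([](c & (a -> c)) -> [][](c & (a -> c))), w0
3. c & b, w0
4. [](c & (a -> c)), w0
5. ~[][](c & (a -> c)), w0
6. c, w0
7. b, w0
8. c & (a -> c), w0
9. a -> c, w0
10. ~[](c & (a -> c)), w1
11. c & (a -> c), w1
12. c, w1
13. a -> c, w1
14. ~(c & (a -> c)), w2
15. c & (a -> c), w2
16. c, w2
17. a -> c, w2
18. ~(a -> c), w2
19. a, w2
20. ~c, w2
Accessibility: w0Rw0, w0Rw1, w0Rw2, w1Rw1, w1Rw2, w2Rw2
Branch closes: c and ~c both at w2.
Every branch closes (one shown): unsatisfiable in S4, hence also in S5 (every S5-frame is an S4-frame).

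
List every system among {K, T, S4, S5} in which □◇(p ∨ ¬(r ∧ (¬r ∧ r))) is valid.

T, S4, S5

K-tableau for the negation ¬□◇(p ∨ ¬(r ∧ (¬r ∧ r))):
1. ¬□◇(p ∨ ¬(r ∧ (¬r ∧ r))), w0
2. ¬◇(p ∨ ¬(r ∧ (¬r ∧ r))), w1   [¬□-rule on 1: fresh world w1, w0Rw1]
Accessibility: w0Rw1
Complete open branch: countermodel on a K-frame, so not valid in K.
T-tableau for the negation ¬□◇(p ∨ ¬(r ∧ (¬r ∧ r))):
1. ¬□◇(p ∨ ¬(r ∧ (¬r ∧ r))), w0
2. ¬◇(p ∨ ¬(r ∧ (¬r ∧ r))), w1   [¬□-rule on 1: fresh world w1, w0Rw1]
3. ¬(p ∨ ¬(r ∧ (¬r ∧ r))), w1   [¬◇-rule on 2 via w1Rw1]
4. ¬p, w1   [¬∨-rule on 3]
5. r ∧ (¬r ∧ r), w1   [¬∨-rule on 3]
6. r, w1   [∧-rule on 5]
7. ¬r ∧ r, w1   [∧-rule on 5]
8. ¬r, w1   [∧-rule on 7]
Accessibility: w0Rw0, w0Rw1, w1Rw1
Branch closes: r and ¬r both at w1.
Every branch closes (one shown): valid in T, hence also in S4, S5 (every theorem of T is a theorem of S4 and S5).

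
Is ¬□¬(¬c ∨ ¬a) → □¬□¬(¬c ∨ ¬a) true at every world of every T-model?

Invalid (countermodel exists)

Tableau for the negation ¬(¬□¬(¬c ∨ ¬a) → □¬□¬(¬c ∨ ¬a)):
1. ¬(¬□¬(¬c ∨ ¬a) → □¬□¬(¬c ∨ ¬a)), u
2. ¬□¬(¬c ∨ ¬a), u
3. ¬□¬□¬(¬c ∨ ¬a), u
4. ¬c ∨ ¬a, v
5. ¬a, v
6. □¬(¬c ∨ ¬a), w
7. ¬(¬c ∨ ¬a), w
8. c, w
9. a, w
Accessibility: uRu, uRv, uRw, vRv, wRw
The negation has an open branch (countermodel exists).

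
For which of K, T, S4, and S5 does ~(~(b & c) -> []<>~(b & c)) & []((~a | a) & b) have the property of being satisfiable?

S4-tableau for the formula:
1. ~(~(b & c) -> []<>~(b & c)) & []((~a | a) & b), u
2. ~(~(b & c) -> []<>~(b & c)), u   [&-rule on 1]
3. []((~a | a) & b), u   [&-rule on 1]
4. ~(b & c), u   [~->-rule on 2]
5. ~[]<>~(b & c), u   [~->-rule on 2]
6. (~a | a) & b, u   [[]-rule on 3 via uRu]
7. ~a | a, u   [&-rule on 6]
8. b, u   [&-rule on 6]
9. ~c, u   [~&-rule on 4 (branches; this branch)]
10. a, u   [|-rule on 7 (branches; this branch)]
11. ~<>~(b & c), v   [~[]-rule on 5: fresh world v, uRv]
12. (~a | a) & b, v   [[]-rule on 3 via uRv]
13. ~a | a, v   [&-rule on 12]
14. b, v   [&-rule on 12]
15. b & c, v   [~<>-rule on 11 via vRv]
16. c, v   [&-rule on 15]
17. a, v   [|-rule on 13 (branches; this branch)]
Accessibility: uRu, uRv, vRv
Complete open branch: satisfiable in S4, hence also in K, T (this S4-model is also a K-model and a T-model).
S5-tableau for the formula:
1. ~(~(b & c) -> []<>~(b & c)) & []((~a | a) & b), u
2. ~(~(b & c) -> []<>~(b & c)), u   [&-rule on 1]
3. []((~a | a) & b), u   [&-rule on 1]
4. ~(b & c), u   [~->-rule on 2]
5. ~[]<>~(b & c), u   [~->-rule on 2]
6. (~a | a) & b, u   [[]-rule on 3 via uRu]
7. ~a | a, u   [&-rule on 6]
8. b, u   [&-rule on 6]
9. ~c, u   [~&-rule on 4 (branches; this branch)]
10. a, u   [|-rule on 7 (branches; this branch)]
11. ~<>~(b & c), v   [~[]-rule on 5: fresh world v, uRv]
12. (~a | a) & b, v   [[]-rule on 3 via uRv]
13. ~a | a, v   [&-rule on 12]
14. b, v   [&-rule on 12]
15. b & c, u   [~<>-rule on 11 via vRu]
16. c, u   [&-rule on 15]
Accessibility: uRu, uRv, vRu, vRv
Branch closes: c and ~c both at u.
Every branch closes (one shown): unsatisfiable in S5.

K, T, S4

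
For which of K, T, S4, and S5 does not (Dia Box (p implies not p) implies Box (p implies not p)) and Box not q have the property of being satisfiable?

K, T, S4

S4-tableau for the formula:
1. not (Dia Box (p implies not p) implies Box (p implies not p)) and Box not q, 0
2. not (Dia Box (p implies not p) implies Box (p implies not p)), 0
3. Box not q, 0
4. Dia Box (p implies not p), 0
5. not Box (p implies not p), 0
6. not q, 0
7. Box (p implies not p), 1
8. not q, 1
9. p implies not p, 1
10. not p, 1
11. not (p implies not p), 2
12. p, 2
13. not q, 2
Accessibility: 0R0, 0R1, 0R2, 1R1, 2R2
Complete open branch: satisfiable in S4, hence also in K, T (this S4-model is also a K-model and a T-model).
S5-tableau for the formula:
1. not (Dia Box (p implies not p) implies Box (p implies not p)) and Box not q, 0
2. not (Dia Box (p implies not p) implies Box (p implies not p)), 0
3. Box not q, 0
4. Dia Box (p implies not p), 0
5. not Box (p implies not p), 0
6. not q, 0
7. Box (p implies not p), 1
8. not q, 1
9. p implies not p, 0
10. p implies not p, 1
11. not p, 0
12. not p, 1
13. not (p implies not p), 2
14. p, 2
15. not q, 2
16. p implies not p, 2
17. not p, 2
Accessibility: 0R0, 0R1, 0R2, 1R0, 1R1, 1R2, 2R0, 2R1, 2R2
Branch closes: p and not p both at 2.
Every branch closes (one shown): unsatisfiable in S5.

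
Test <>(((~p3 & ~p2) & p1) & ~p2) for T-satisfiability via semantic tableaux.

1. <>(((~p3 & ~p2) & p1) & ~p2), u
2. ((~p3 & ~p2) & p1) & ~p2, v
3. (~p3 & ~p2) & p1, v
4. ~p2, v
5. ~p3 & ~p2, v
6. p1, v
7. ~p3, v
Accessibility: uRu, uRv, vRv

Satisfiable (open branch found)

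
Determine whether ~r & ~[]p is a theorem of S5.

Tableau for the negation ~(~r & ~[]p):
1. ~(~r & ~[]p), w0
2. []p, w0   [~&-rule on 1 (branches; this branch)]
3. p, w0   [[]-rule on 2 via w0Rw0]
Accessibility: w0Rw0
The negation has an open branch (countermodel exists).

Not valid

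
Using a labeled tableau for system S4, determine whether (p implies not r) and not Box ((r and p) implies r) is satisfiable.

Unsatisfiable (every branch closes)

1. (p implies not r) and not Box ((r and p) implies r), u
2. p implies not r, u   [and-rule on 1]
3. not Box ((r and p) implies r), u   [and-rule on 1]
4. not r, u   [implies-rule on 2 (branches; this branch)]
5. not ((r and p) implies r), v   [neg-Box-rule on 3: fresh world v, uRv]
6. r and p, v   [neg-implies-rule on 5]
7. not r, v   [neg-implies-rule on 5]
8. r, v   [and-rule on 6]
9. p, v   [and-rule on 6]
Accessibility: uRu, uRv, vRv
Branch closes: r and not r both at v.
Every branch closes; the branch above is one of them.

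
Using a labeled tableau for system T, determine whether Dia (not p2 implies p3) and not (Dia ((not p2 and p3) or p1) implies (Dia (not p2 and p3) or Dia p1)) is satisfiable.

Unsatisfiable (every branch closes)

1. Dia (not p2 implies p3) and not (Dia ((not p2 and p3) or p1) implies (Dia (not p2 and p3) or Dia p1)), w0
2. Dia (not p2 implies p3), w0   [and-rule on 1]
3. not (Dia ((not p2 and p3) or p1) implies (Dia (not p2 and p3) or Dia p1)), w0   [and-rule on 1]
4. Dia ((not p2 and p3) or p1), w0   [neg-implies-rule on 3]
5. not (Dia (not p2 and p3) or Dia p1), w0   [neg-implies-rule on 3]
6. not Dia (not p2 and p3), w0   [neg-or-rule on 5]
7. not Dia p1, w0   [neg-or-rule on 5]
8. not (not p2 and p3), w0   [neg-Dia-rule on 6 via w0Rw0]
9. not p1, w0   [neg-Dia-rule on 7 via w0Rw0]
10. not p3, w0   [neg-and-rule on 8 (branches; this branch)]
11. not p2 implies p3, w1   [Dia-rule on 2: fresh world w1, w0Rw1]
12. not (not p2 and p3), w1   [neg-Dia-rule on 6 via w0Rw1]
13. not p1, w1   [neg-Dia-rule on 7 via w0Rw1]
14. p3, w1   [implies-rule on 11 (branches; this branch)]
15. p2, w1   [neg-and-rule on 12 (branches; this branch)]
16. (not p2 and p3) or p1, w2   [Dia-rule on 4: fresh world w2, w0Rw2]
17. not (not p2 and p3), w2   [neg-Dia-rule on 6 via w0Rw2]
18. not p1, w2   [neg-Dia-rule on 7 via w0Rw2]
19. not p2 and p3, w2   [or-rule on 16 (branches; this branch)]
20. not p2, w2   [and-rule on 19]
21. p3, w2   [and-rule on 19]
22. not p3, w2   [neg-and-rule on 17 (branches; this branch)]
Accessibility: w0Rw0, w0Rw1, w0Rw2, w1Rw1, w2Rw2
Branch closes: p3 and not p3 both at w2.
(One branch shown.) All branches close.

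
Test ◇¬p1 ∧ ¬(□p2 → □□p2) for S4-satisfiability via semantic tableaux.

Unsatisfiable (every branch closes)

1. ◇¬p1 ∧ ¬(□p2 → □□p2), u
2. ◇¬p1, u
3. ¬(□p2 → □□p2), u
4. □p2, u
5. ¬□□p2, u
6. p2, u
7. ¬p1, v
8. p2, v
9. ¬□p2, w
10. p2, w
11. ¬p2, x
12. p2, x
Accessibility: uRu, uRv, uRw, uRx, vRv, wRw, wRx, xRx
Branch closes: p2 and ¬p2 both at x.
All branches of the tableau close; one closing branch shown above.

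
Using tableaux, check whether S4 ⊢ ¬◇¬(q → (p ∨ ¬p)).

Yes, valid

Tableau for the negation ◇¬(q → (p ∨ ¬p)):
1. ◇¬(q → (p ∨ ¬p)), 0
2. ¬(q → (p ∨ ¬p)), 1   [◇-rule on 1: fresh world 1, 0R1]
3. q, 1   [¬→-rule on 2]
4. ¬(p ∨ ¬p), 1   [¬→-rule on 2]
5. ¬p, 1   [¬∨-rule on 4]
6. p, 1   [¬∨-rule on 4]
Accessibility: 0R0, 0R1, 1R1
Branch closes: p and ¬p both at 1.
Every branch of the negation's tableau closes; the branch above is one of them.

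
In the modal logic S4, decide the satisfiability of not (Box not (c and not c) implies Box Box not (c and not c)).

Unsatisfiable (every branch closes)

1. not (Box not (c and not c) implies Box Box not (c and not c)), w0
2. Box not (c and not c), w0   [neg-implies-rule on 1]
3. not Box Box not (c and not c), w0   [neg-implies-rule on 1]
4. not (c and not c), w0   [Box-rule on 2 via w0Rw0]
5. c, w0   [neg-and-rule on 4 (branches; this branch)]
6. not Box not (c and not c), w1   [neg-Box-rule on 3: fresh world w1, w0Rw1]
7. not (c and not c), w1   [Box-rule on 2 via w0Rw1]
8. c, w1   [neg-and-rule on 7 (branches; this branch)]
9. c and not c, w2   [neg-Box-rule on 6: fresh world w2, w1Rw2]
10. c, w2   [and-rule on 9]
11. not c, w2   [and-rule on 9]
Accessibility: w0Rw0, w0Rw1, w0Rw2, w1Rw1, w1Rw2, w2Rw2
Branch closes: c and not c both at w2.
Every branch closes; the branch above is one of them.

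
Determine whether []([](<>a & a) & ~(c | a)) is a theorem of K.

Not valid

Tableau for the negation ~[]([](<>a & a) & ~(c | a)):
1. ~[]([](<>a & a) & ~(c | a)), w0
2. ~([](<>a & a) & ~(c | a)), w1
3. c | a, w1
4. a, w1
Accessibility: w0Rw1
The negation has an open branch (countermodel exists).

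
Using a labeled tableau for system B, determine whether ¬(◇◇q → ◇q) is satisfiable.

Satisfiable (open branch found)

1. ¬(◇◇q → ◇q), u
2. ◇◇q, u
3. ¬◇q, u
4. ¬q, u
5. ◇q, v
6. ¬q, v
7. q, w
Accessibility: uRu, uRv, vRu, vRv, vRw, wRv, wRw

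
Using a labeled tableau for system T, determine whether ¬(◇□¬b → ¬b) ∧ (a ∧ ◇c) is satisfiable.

Satisfiable (open branch found)

1. ¬(◇□¬b → ¬b) ∧ (a ∧ ◇c), u
2. ¬(◇□¬b → ¬b), u
3. a ∧ ◇c, u
4. ◇□¬b, u
5. b, u
6. a, u
7. ◇c, u
8. □¬b, v
9. ¬b, v
10. c, w
Accessibility: uRu, uRv, uRw, vRv, wRw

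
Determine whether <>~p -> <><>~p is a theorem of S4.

Tableau for the negation ~(<>~p -> <><>~p):
1. ~(<>~p -> <><>~p), u
2. <>~p, u
3. ~<><>~p, u
4. ~<>~p, u
5. p, u
6. ~p, v
7. ~<>~p, v
8. p, v
Accessibility: uRu, uRv, vRv
Branch closes: p and ~p both at v.
All branches of the negation close; one closing branch shown above.

Valid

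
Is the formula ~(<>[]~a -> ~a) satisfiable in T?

Satisfiable

1. ~(<>[]~a -> ~a), w0
2. <>[]~a, w0   [~->-rule on 1]
3. a, w0   [~->-rule on 1]
4. []~a, w1   [<>-rule on 2: fresh world w1, w0Rw1]
5. ~a, w1   [[]-rule on 4 via w1Rw1]
Accessibility: w0Rw0, w0Rw1, w1Rw1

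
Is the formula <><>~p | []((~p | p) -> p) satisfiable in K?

1. <><>~p | []((~p | p) -> p), u
2. []((~p | p) -> p), u   [|-rule on 1 (branches; this branch)]

Satisfiable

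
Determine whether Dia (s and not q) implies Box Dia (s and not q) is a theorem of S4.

Invalid (countermodel exists)

Tableau for the negation not (Dia (s and not q) implies Box Dia (s and not q)):
1. not (Dia (s and not q) implies Box Dia (s and not q)), 0
2. Dia (s and not q), 0   [neg-implies-rule on 1]
3. not Box Dia (s and not q), 0   [neg-implies-rule on 1]
4. s and not q, 1   [Dia-rule on 2: fresh world 1, 0R1]
5. s, 1   [and-rule on 4]
6. not q, 1   [and-rule on 4]
7. not Dia (s and not q), 2   [neg-Box-rule on 3: fresh world 2, 0R2]
8. not (s and not q), 2   [neg-Dia-rule on 7 via 2R2]
9. q, 2   [neg-and-rule on 8 (branches; this branch)]
Accessibility: 0R0, 0R1, 0R2, 1R1, 2R2
The negation has an open branch (countermodel exists).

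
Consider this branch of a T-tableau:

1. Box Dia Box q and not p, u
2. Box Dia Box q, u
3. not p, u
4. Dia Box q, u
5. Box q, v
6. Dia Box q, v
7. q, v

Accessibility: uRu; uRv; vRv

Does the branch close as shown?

Open

No atom appears with both signs at the same world.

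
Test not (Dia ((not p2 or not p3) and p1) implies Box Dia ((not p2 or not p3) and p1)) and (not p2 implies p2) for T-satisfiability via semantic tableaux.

1. not (Dia ((not p2 or not p3) and p1) implies Box Dia ((not p2 or not p3) and p1)) and (not p2 implies p2), w0
2. not (Dia ((not p2 or not p3) and p1) implies Box Dia ((not p2 or not p3) and p1)), w0
3. not p2 implies p2, w0
4. Dia ((not p2 or not p3) and p1), w0
5. not Box Dia ((not p2 or not p3) and p1), w0
6. p2, w0
7. (not p2 or not p3) and p1, w1
8. not p2 or not p3, w1
9. p1, w1
10. not p3, w1
11. not Dia ((not p2 or not p3) and p1), w2
12. not ((not p2 or not p3) and p1), w2
13. not p1, w2
Accessibility: w0Rw0, w0Rw1, w0Rw2, w1Rw1, w2Rw2

Satisfiable (open branch found)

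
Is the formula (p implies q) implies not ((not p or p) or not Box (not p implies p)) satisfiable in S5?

Yes, satisfiable

1. (p implies q) implies not ((not p or p) or not Box (not p implies p)), u
2. not (p implies q), u   [implies-rule on 1 (branches; this branch)]
3. p, u   [neg-implies-rule on 2]
4. not q, u   [neg-implies-rule on 2]
Accessibility: uRu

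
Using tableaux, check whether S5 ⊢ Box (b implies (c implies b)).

Valid in S5

Tableau for the negation not Box (b implies (c implies b)):
1. not Box (b implies (c implies b)), w0
2. not (b implies (c implies b)), w1
3. b, w1
4. not (c implies b), w1
5. c, w1
6. not b, w1
Accessibility: w0Rw0, w0Rw1, w1Rw0, w1Rw1
Branch closes: b and not b both at w1.
All branches of the negation close; one closing branch shown above.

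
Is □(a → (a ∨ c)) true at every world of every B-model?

Yes, valid

Tableau for the negation ¬□(a → (a ∨ c)):
1. ¬□(a → (a ∨ c)), 0
2. ¬(a → (a ∨ c)), 1
3. a, 1
4. ¬(a ∨ c), 1
5. ¬a, 1
6. ¬c, 1
Accessibility: 0R0, 0R1, 1R0, 1R1
Branch closes: a and ¬a both at 1.
Every branch of the negation's tableau closes; the branch above is one of them.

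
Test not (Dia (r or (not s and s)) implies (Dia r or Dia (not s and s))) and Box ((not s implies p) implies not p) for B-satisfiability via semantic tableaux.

1. not (Dia (r or (not s and s)) implies (Dia r or Dia (not s and s))) and Box ((not s implies p) implies not p), u
2. not (Dia (r or (not s and s)) implies (Dia r or Dia (not s and s))), u   [and-rule on 1]
3. Box ((not s implies p) implies not p), u   [and-rule on 1]
4. Dia (r or (not s and s)), u   [neg-implies-rule on 2]
5. not (Dia r or Dia (not s and s)), u   [neg-implies-rule on 2]
6. not Dia r, u   [neg-or-rule on 5]
7. not Dia (not s and s), u   [neg-or-rule on 5]
8. (not s implies p) implies not p, u   [Box-rule on 3 via uRu]
9. not r, u   [neg-Dia-rule on 6 via uRu]
10. not (not s and s), u   [neg-Dia-rule on 7 via uRu]
11. not (not s implies p), u   [implies-rule on 8 (branches; this branch)]
12. not s, u   [neg-implies-rule on 11]
13. not p, u   [neg-implies-rule on 11]
14. r or (not s and s), v   [Dia-rule on 4: fresh world v, uRv]
15. (not s implies p) implies not p, v   [Box-rule on 3 via uRv]
16. not r, v   [neg-Dia-rule on 6 via uRv]
17. not (not s and s), v   [neg-Dia-rule on 7 via uRv]
18. not s and s, v   [or-rule on 14 (branches; this branch)]
19. not s, v   [and-rule on 18]
20. s, v   [and-rule on 18]
Accessibility: uRu, uRv, vRu, vRv
Branch closes: s and not s both at v.
Every branch closes; the branch above is one of them.

No, unsatisfiable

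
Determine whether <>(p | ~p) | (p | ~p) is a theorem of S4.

Valid

Tableau for the negation ~(<>(p | ~p) | (p | ~p)):
1. ~(<>(p | ~p) | (p | ~p)), u
2. ~<>(p | ~p), u   [~|-rule on 1]
3. ~(p | ~p), u   [~|-rule on 1]
4. ~p, u   [~|-rule on 3]
5. p, u   [~|-rule on 3]
Accessibility: uRu
Branch closes: p and ~p both at u.
All branches of the negation close; one closing branch shown above.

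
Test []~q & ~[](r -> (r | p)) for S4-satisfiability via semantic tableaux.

1. []~q & ~[](r -> (r | p)), w0
2. []~q, w0
3. ~[](r -> (r | p)), w0
4. ~q, w0
5. ~(r -> (r | p)), w1
6. r, w1
7. ~(r | p), w1
8. ~r, w1
9. ~p, w1
Accessibility: w0Rw0, w0Rw1, w1Rw1
Branch closes: r and ~r both at w1.
(One branch shown.) All branches close.

No, unsatisfiable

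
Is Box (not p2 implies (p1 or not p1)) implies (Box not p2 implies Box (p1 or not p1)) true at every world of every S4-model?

Tableau for the negation not (Box (not p2 implies (p1 or not p1)) implies (Box not p2 implies Box (p1 or not p1))):
1. not (Box (not p2 implies (p1 or not p1)) implies (Box not p2 implies Box (p1 or not p1))), w0
2. Box (not p2 implies (p1 or not p1)), w0
3. not (Box not p2 implies Box (p1 or not p1)), w0
4. Box not p2, w0
5. not Box (p1 or not p1), w0
6. not p2 implies (p1 or not p1), w0
7. not p2, w0
8. p1 or not p1, w0
9. not p1, w0
10. not (p1 or not p1), w1
11. not p1, w1
12. p1, w1
Accessibility: w0Rw0, w0Rw1, w1Rw1
Branch closes: p1 and not p1 both at w1.
Every branch of the negation's tableau closes; the branch above is one of them.

Yes, valid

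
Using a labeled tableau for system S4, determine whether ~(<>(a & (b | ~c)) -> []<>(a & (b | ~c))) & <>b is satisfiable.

1. ~(<>(a & (b | ~c)) -> []<>(a & (b | ~c))) & <>b, w0
2. ~(<>(a & (b | ~c)) -> []<>(a & (b | ~c))), w0
3. <>b, w0
4. <>(a & (b | ~c)), w0
5. ~[]<>(a & (b | ~c)), w0
6. b, w1
7. a & (b | ~c), w2
8. a, w2
9. b | ~c, w2
10. ~c, w2
11. ~<>(a & (b | ~c)), w3
12. ~(a & (b | ~c)), w3
13. ~(b | ~c), w3
14. ~b, w3
15. c, w3
Accessibility: w0Rw0, w0Rw1, w0Rw2, w0Rw3, w1Rw1, w2Rw2, w3Rw3

Satisfiable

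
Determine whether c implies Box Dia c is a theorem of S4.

Tableau for the negation not (c implies Box Dia c):
1. not (c implies Box Dia c), w0
2. c, w0   [neg-implies-rule on 1]
3. not Box Dia c, w0   [neg-implies-rule on 1]
4. not Dia c, w1   [neg-Box-rule on 3: fresh world w1, w0Rw1]
5. not c, w1   [neg-Dia-rule on 4 via w1Rw1]
Accessibility: w0Rw0, w0Rw1, w1Rw1
The negation has an open branch (countermodel exists).

Not valid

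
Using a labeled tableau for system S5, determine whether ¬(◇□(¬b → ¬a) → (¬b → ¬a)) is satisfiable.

1. ¬(◇□(¬b → ¬a) → (¬b → ¬a)), u
2. ◇□(¬b → ¬a), u
3. ¬(¬b → ¬a), u
4. ¬b, u
5. a, u
6. □(¬b → ¬a), v
7. ¬b → ¬a, u
8. ¬b → ¬a, v
9. ¬a, u
Accessibility: uRu, uRv, vRu, vRv
Branch closes: a and ¬a both at u.
All branches of the tableau close; one closing branch shown above.

Unsatisfiable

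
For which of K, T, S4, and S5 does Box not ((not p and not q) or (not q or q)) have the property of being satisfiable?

T-tableau for the formula:
1. Box not ((not p and not q) or (not q or q)), u
2. not ((not p and not q) or (not q or q)), u
3. not (not p and not q), u
4. not (not q or q), u
5. q, u
6. not q, u
Accessibility: uRu
Branch closes: q and not q both at u.
Every branch closes (one shown): unsatisfiable in T, hence also in S4, S5 (every S4/S5-frame is a T-frame).
K-tableau for the formula:
1. Box not ((not p and not q) or (not q or q)), u
Complete open branch: satisfiable in K.

K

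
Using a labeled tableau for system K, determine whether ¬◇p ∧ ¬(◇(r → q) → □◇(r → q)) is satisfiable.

1. ¬◇p ∧ ¬(◇(r → q) → □◇(r → q)), u
2. ¬◇p, u   [∧-rule on 1]
3. ¬(◇(r → q) → □◇(r → q)), u   [∧-rule on 1]
4. ◇(r → q), u   [¬→-rule on 3]
5. ¬□◇(r → q), u   [¬→-rule on 3]
6. r → q, v   [◇-rule on 4: fresh world v, uRv]
7. ¬p, v   [¬◇-rule on 2 via uRv]
8. q, v   [→-rule on 6 (branches; this branch)]
9. ¬◇(r → q), w   [¬□-rule on 5: fresh world w, uRw]
10. ¬p, w   [¬◇-rule on 2 via uRw]
Accessibility: uRv, uRw

Satisfiable (open branch found)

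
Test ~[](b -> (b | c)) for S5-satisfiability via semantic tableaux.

No, unsatisfiable

1. ~[](b -> (b | c)), w0
2. ~(b -> (b | c)), w1   [~[]-rule on 1: fresh world w1, w0Rw1]
3. b, w1   [~->-rule on 2]
4. ~(b | c), w1   [~->-rule on 2]
5. ~b, w1   [~|-rule on 4]
6. ~c, w1   [~|-rule on 4]
Accessibility: w0Rw0, w0Rw1, w1Rw0, w1Rw1
Branch closes: b and ~b both at w1.
All branches of the tableau close; one closing branch shown above.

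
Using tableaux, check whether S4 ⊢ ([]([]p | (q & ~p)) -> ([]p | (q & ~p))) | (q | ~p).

Valid in S4

Tableau for the negation ~(([]([]p | (q & ~p)) -> ([]p | (q & ~p))) | (q | ~p)):
1. ~(([]([]p | (q & ~p)) -> ([]p | (q & ~p))) | (q | ~p)), u
2. ~([]([]p | (q & ~p)) -> ([]p | (q & ~p))), u   [~|-rule on 1]
3. ~(q | ~p), u   [~|-rule on 1]
4. []([]p | (q & ~p)), u   [~->-rule on 2]
5. ~([]p | (q & ~p)), u   [~->-rule on 2]
6. ~q, u   [~|-rule on 3]
7. p, u   [~|-rule on 3]
8. ~[]p, u   [~|-rule on 5]
9. ~(q & ~p), u   [~|-rule on 5]
10. []p | (q & ~p), u   [[]-rule on 4 via uRu]
11. []p, u   [|-rule on 10 (branches; this branch)]
12. ~p, v   [~[]-rule on 8: fresh world v, uRv]
13. []p | (q & ~p), v   [[]-rule on 4 via uRv]
14. p, v   [[]-rule on 11 via uRv]
Accessibility: uRu, uRv, vRv
Branch closes: p and ~p both at v.
Every branch of the negation's tableau closes; the branch above is one of them.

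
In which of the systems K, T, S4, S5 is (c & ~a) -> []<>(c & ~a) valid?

S5

S5-tableau for the negation ~((c & ~a) -> []<>(c & ~a)):
1. ~((c & ~a) -> []<>(c & ~a)), u
2. c & ~a, u
3. ~[]<>(c & ~a), u
4. c, u
5. ~a, u
6. ~<>(c & ~a), v
7. ~(c & ~a), u
8. ~(c & ~a), v
9. a, u
Accessibility: uRu, uRv, vRu, vRv
Branch closes: a and ~a both at u.
Every branch closes (one shown): valid in S5.
S4-tableau for the negation ~((c & ~a) -> []<>(c & ~a)):
1. ~((c & ~a) -> []<>(c & ~a)), u
2. c & ~a, u
3. ~[]<>(c & ~a), u
4. c, u
5. ~a, u
6. ~<>(c & ~a), v
7. ~(c & ~a), v
8. a, v
Accessibility: uRu, uRv, vRv
Complete open branch: countermodel on an S4-frame, so not valid in S4, nor in K, T (the same frame is also a K-frame and a T-frame).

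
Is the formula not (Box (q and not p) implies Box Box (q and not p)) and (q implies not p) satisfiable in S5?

1. not (Box (q and not p) implies Box Box (q and not p)) and (q implies not p), 0
2. not (Box (q and not p) implies Box Box (q and not p)), 0
3. q implies not p, 0
4. Box (q and not p), 0
5. not Box Box (q and not p), 0
6. q and not p, 0
7. q, 0
8. not p, 0
9. not Box (q and not p), 1
10. q and not p, 1
11. q, 1
12. not p, 1
13. not (q and not p), 2
14. q and not p, 2
15. q, 2
16. not p, 2
17. p, 2
Accessibility: 0R0, 0R1, 0R2, 1R0, 1R1, 1R2, 2R0, 2R1, 2R2
Branch closes: p and not p both at 2.
(One branch shown.) All branches close.

Unsatisfiable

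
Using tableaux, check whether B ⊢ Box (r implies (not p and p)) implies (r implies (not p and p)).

Tableau for the negation not (Box (r implies (not p and p)) implies (r implies (not p and p))):
1. not (Box (r implies (not p and p)) implies (r implies (not p and p))), 0
2. Box (r implies (not p and p)), 0
3. not (r implies (not p and p)), 0
4. r, 0
5. not (not p and p), 0
6. r implies (not p and p), 0
7. not p, 0
8. not p and p, 0
9. p, 0
Accessibility: 0R0
Branch closes: p and not p both at 0.
Every branch of the negation's tableau closes; the branch above is one of them.

Yes, valid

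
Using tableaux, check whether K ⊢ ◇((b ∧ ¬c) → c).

Not valid

Tableau for the negation ¬◇((b ∧ ¬c) → c):
1. ¬◇((b ∧ ¬c) → c), w0
The negation has an open branch (countermodel exists).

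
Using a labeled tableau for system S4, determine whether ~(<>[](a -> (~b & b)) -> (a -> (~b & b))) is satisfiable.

1. ~(<>[](a -> (~b & b)) -> (a -> (~b & b))), 0
2. <>[](a -> (~b & b)), 0
3. ~(a -> (~b & b)), 0
4. a, 0
5. ~(~b & b), 0
6. ~b, 0
7. [](a -> (~b & b)), 1
8. a -> (~b & b), 1
9. ~a, 1
Accessibility: 0R0, 0R1, 1R1

Satisfiable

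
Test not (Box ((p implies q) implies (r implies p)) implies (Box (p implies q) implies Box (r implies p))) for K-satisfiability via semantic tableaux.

1. not (Box ((p implies q) implies (r implies p)) implies (Box (p implies q) implies Box (r implies p))), w0
2. Box ((p implies q) implies (r implies p)), w0
3. not (Box (p implies q) implies Box (r implies p)), w0
4. Box (p implies q), w0
5. not Box (r implies p), w0
6. not (r implies p), w1
7. r, w1
8. not p, w1
9. (p implies q) implies (r implies p), w1
10. p implies q, w1
11. r implies p, w1
12. q, w1
13. p, w1
Accessibility: w0Rw1
Branch closes: p and not p both at w1.
Every branch closes; the branch above is one of them.

No, unsatisfiable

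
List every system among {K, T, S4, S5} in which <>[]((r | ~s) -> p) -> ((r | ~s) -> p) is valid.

S5-tableau for the negation ~(<>[]((r | ~s) -> p) -> ((r | ~s) -> p)):
1. ~(<>[]((r | ~s) -> p) -> ((r | ~s) -> p)), u
2. <>[]((r | ~s) -> p), u
3. ~((r | ~s) -> p), u
4. r | ~s, u
5. ~p, u
6. ~s, u
7. []((r | ~s) -> p), v
8. (r | ~s) -> p, u
9. (r | ~s) -> p, v
10. ~(r | ~s), u
11. ~r, u
12. s, u
Accessibility: uRu, uRv, vRu, vRv
Branch closes: s and ~s both at u.
Every branch closes (one shown): valid in S5.
S4-tableau for the negation ~(<>[]((r | ~s) -> p) -> ((r | ~s) -> p)):
1. ~(<>[]((r | ~s) -> p) -> ((r | ~s) -> p)), u
2. <>[]((r | ~s) -> p), u
3. ~((r | ~s) -> p), u
4. r | ~s, u
5. ~p, u
6. ~s, u
7. []((r | ~s) -> p), v
8. (r | ~s) -> p, v
9. p, v
Accessibility: uRu, uRv, vRv
Complete open branch: countermodel on an S4-frame, so not valid in S4, nor in K, T (the same frame is also a K-frame and a T-frame).

S5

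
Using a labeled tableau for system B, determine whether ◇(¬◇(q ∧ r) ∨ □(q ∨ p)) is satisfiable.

Satisfiable (open branch found)

1. ◇(¬◇(q ∧ r) ∨ □(q ∨ p)), 0
2. ¬◇(q ∧ r) ∨ □(q ∨ p), 1   [◇-rule on 1: fresh world 1, 0R1]
3. □(q ∨ p), 1   [∨-rule on 2 (branches; this branch)]
4. q ∨ p, 0   [□-rule on 3 via 1R0]
5. q ∨ p, 1   [□-rule on 3 via 1R1]
6. p, 0   [∨-rule on 4 (branches; this branch)]
7. p, 1   [∨-rule on 5 (branches; this branch)]
Accessibility: 0R0, 0R1, 1R0, 1R1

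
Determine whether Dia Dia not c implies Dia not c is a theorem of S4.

Tableau for the negation not (Dia Dia not c implies Dia not c):
1. not (Dia Dia not c implies Dia not c), u
2. Dia Dia not c, u   [neg-implies-rule on 1]
3. not Dia not c, u   [neg-implies-rule on 1]
4. c, u   [neg-Dia-rule on 3 via uRu]
5. Dia not c, v   [Dia-rule on 2: fresh world v, uRv]
6. c, v   [neg-Dia-rule on 3 via uRv]
7. not c, w   [Dia-rule on 5: fresh world w, vRw]
8. c, w   [neg-Dia-rule on 3 via uRw]
Accessibility: uRu, uRv, uRw, vRv, vRw, wRw
Branch closes: c and not c both at w.
Every branch of the negation's tableau closes; the branch above is one of them.

Yes, valid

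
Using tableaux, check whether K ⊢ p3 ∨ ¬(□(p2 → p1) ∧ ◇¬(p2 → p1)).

Tableau for the negation ¬(p3 ∨ ¬(□(p2 → p1) ∧ ◇¬(p2 → p1))):
1. ¬(p3 ∨ ¬(□(p2 → p1) ∧ ◇¬(p2 → p1))), w0
2. ¬p3, w0   [¬∨-rule on 1]
3. □(p2 → p1) ∧ ◇¬(p2 → p1), w0   [¬∨-rule on 1]
4. □(p2 → p1), w0   [∧-rule on 3]
5. ◇¬(p2 → p1), w0   [∧-rule on 3]
6. ¬(p2 → p1), w1   [◇-rule on 5: fresh world w1, w0Rw1]
7. p2, w1   [¬→-rule on 6]
8. ¬p1, w1   [¬→-rule on 6]
9. p2 → p1, w1   [□-rule on 4 via w0Rw1]
10. p1, w1   [→-rule on 9 (branches; this branch)]
Accessibility: w0Rw1
Branch closes: p1 and ¬p1 both at w1.
All branches of the negation close; one closing branch shown above.

Valid in K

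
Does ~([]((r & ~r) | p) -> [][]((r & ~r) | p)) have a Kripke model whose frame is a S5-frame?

No, unsatisfiable

1. ~([]((r & ~r) | p) -> [][]((r & ~r) | p)), 0
2. []((r & ~r) | p), 0
3. ~[][]((r & ~r) | p), 0
4. (r & ~r) | p, 0
5. p, 0
6. ~[]((r & ~r) | p), 1
7. (r & ~r) | p, 1
8. p, 1
9. ~((r & ~r) | p), 2
10. ~(r & ~r), 2
11. ~p, 2
12. (r & ~r) | p, 2
13. r, 2
14. r & ~r, 2
15. ~r, 2
Accessibility: 0R0, 0R1, 0R2, 1R0, 1R1, 1R2, 2R0, 2R1, 2R2
Branch closes: r and ~r both at 2.
(One branch shown.) All branches close.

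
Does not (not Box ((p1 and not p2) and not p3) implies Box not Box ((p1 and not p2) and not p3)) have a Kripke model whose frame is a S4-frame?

1. not (not Box ((p1 and not p2) and not p3) implies Box not Box ((p1 and not p2) and not p3)), u
2. not Box ((p1 and not p2) and not p3), u   [neg-implies-rule on 1]
3. not Box not Box ((p1 and not p2) and not p3), u   [neg-implies-rule on 1]
4. not ((p1 and not p2) and not p3), v   [neg-Box-rule on 2: fresh world v, uRv]
5. p3, v   [neg-and-rule on 4 (branches; this branch)]
6. Box ((p1 and not p2) and not p3), w   [neg-Box-rule on 3: fresh world w, uRw]
7. (p1 and not p2) and not p3, w   [Box-rule on 6 via wRw]
8. p1 and not p2, w   [and-rule on 7]
9. not p3, w   [and-rule on 7]
10. p1, w   [and-rule on 8]
11. not p2, w   [and-rule on 8]
Accessibility: uRu, uRv, uRw, vRv, wRw

Satisfiable (open branch found)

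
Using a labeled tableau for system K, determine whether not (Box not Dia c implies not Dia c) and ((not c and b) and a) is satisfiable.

Satisfiable (open branch found)

1. not (Box not Dia c implies not Dia c) and ((not c and b) and a), u
2. not (Box not Dia c implies not Dia c), u   [and-rule on 1]
3. (not c and b) and a, u   [and-rule on 1]
4. Box not Dia c, u   [neg-implies-rule on 2]
5. Dia c, u   [neg-implies-rule on 2]
6. not c and b, u   [and-rule on 3]
7. a, u   [and-rule on 3]
8. not c, u   [and-rule on 6]
9. b, u   [and-rule on 6]
10. c, v   [Dia-rule on 5: fresh world v, uRv]
11. not Dia c, v   [Box-rule on 4 via uRv]
Accessibility: uRv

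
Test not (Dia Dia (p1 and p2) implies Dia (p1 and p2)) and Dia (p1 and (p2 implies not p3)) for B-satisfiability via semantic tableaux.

Yes, satisfiable

1. not (Dia Dia (p1 and p2) implies Dia (p1 and p2)) and Dia (p1 and (p2 implies not p3)), 0
2. not (Dia Dia (p1 and p2) implies Dia (p1 and p2)), 0
3. Dia (p1 and (p2 implies not p3)), 0
4. Dia Dia (p1 and p2), 0
5. not Dia (p1 and p2), 0
6. not (p1 and p2), 0
7. not p2, 0
8. p1 and (p2 implies not p3), 1
9. p1, 1
10. p2 implies not p3, 1
11. not (p1 and p2), 1
12. not p3, 1
13. not p2, 1
14. Dia (p1 and p2), 2
15. not (p1 and p2), 2
16. not p2, 2
17. p1 and p2, 3
18. p1, 3
19. p2, 3
Accessibility: 0R0, 0R1, 0R2, 1R0, 1R1, 2R0, 2R2, 2R3, 3R2, 3R3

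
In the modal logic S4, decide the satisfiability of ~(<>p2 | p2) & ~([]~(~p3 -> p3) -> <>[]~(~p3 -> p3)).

Unsatisfiable (every branch closes)

1. ~(<>p2 | p2) & ~([]~(~p3 -> p3) -> <>[]~(~p3 -> p3)), w0
2. ~(<>p2 | p2), w0
3. ~([]~(~p3 -> p3) -> <>[]~(~p3 -> p3)), w0
4. ~<>p2, w0
5. ~p2, w0
6. []~(~p3 -> p3), w0
7. ~<>[]~(~p3 -> p3), w0
8. ~(~p3 -> p3), w0
9. ~p3, w0
10. ~[]~(~p3 -> p3), w0
11. ~p3 -> p3, w1
12. ~p2, w1
13. ~(~p3 -> p3), w1
14. ~p3, w1
15. ~[]~(~p3 -> p3), w1
16. p3, w1
Accessibility: w0Rw0, w0Rw1, w1Rw1
Branch closes: p3 and ~p3 both at w1.
(One branch shown.) All branches close.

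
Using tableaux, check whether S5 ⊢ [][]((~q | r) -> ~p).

Invalid (countermodel exists)

Tableau for the negation ~[][]((~q | r) -> ~p):
1. ~[][]((~q | r) -> ~p), 0
2. ~[]((~q | r) -> ~p), 1
3. ~((~q | r) -> ~p), 2
4. ~q | r, 2
5. p, 2
6. r, 2
Accessibility: 0R0, 0R1, 0R2, 1R0, 1R1, 1R2, 2R0, 2R1, 2R2
The negation has an open branch (countermodel exists).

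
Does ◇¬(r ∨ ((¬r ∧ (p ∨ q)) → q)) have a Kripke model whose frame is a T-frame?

Satisfiable (open branch found)

1. ◇¬(r ∨ ((¬r ∧ (p ∨ q)) → q)), 0
2. ¬(r ∨ ((¬r ∧ (p ∨ q)) → q)), 1   [◇-rule on 1: fresh world 1, 0R1]
3. ¬r, 1   [¬∨-rule on 2]
4. ¬((¬r ∧ (p ∨ q)) → q), 1   [¬∨-rule on 2]
5. ¬r ∧ (p ∨ q), 1   [¬→-rule on 4]
6. ¬q, 1   [¬→-rule on 4]
7. p ∨ q, 1   [∧-rule on 5]
8. p, 1   [∨-rule on 7 (branches; this branch)]
Accessibility: 0R0, 0R1, 1R1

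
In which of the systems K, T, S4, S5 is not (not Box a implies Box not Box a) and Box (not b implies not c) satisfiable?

S4-tableau for the formula:
1. not (not Box a implies Box not Box a) and Box (not b implies not c), 0
2. not (not Box a implies Box not Box a), 0
3. Box (not b implies not c), 0
4. not Box a, 0
5. not Box not Box a, 0
6. not b implies not c, 0
7. not c, 0
8. not a, 1
9. not b implies not c, 1
10. not c, 1
11. Box a, 2
12. not b implies not c, 2
13. a, 2
14. not c, 2
Accessibility: 0R0, 0R1, 0R2, 1R1, 2R2
Complete open branch: satisfiable in S4, hence also in K, T (this S4-model is also a K-model and a T-model).
S5-tableau for the formula:
1. not (not Box a implies Box not Box a) and Box (not b implies not c), 0
2. not (not Box a implies Box not Box a), 0
3. Box (not b implies not c), 0
4. not Box a, 0
5. not Box not Box a, 0
6. not b implies not c, 0
7. not c, 0
8. not a, 1
9. not b implies not c, 1
10. not c, 1
11. Box a, 2
12. not b implies not c, 2
13. a, 0
14. a, 1
Accessibility: 0R0, 0R1, 0R2, 1R0, 1R1, 1R2, 2R0, 2R1, 2R2
Branch closes: a and not a both at 1.
Every branch closes (one shown): unsatisfiable in S5.

K, T, S4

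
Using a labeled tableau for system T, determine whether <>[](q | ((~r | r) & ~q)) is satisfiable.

Yes, satisfiable

1. <>[](q | ((~r | r) & ~q)), 0
2. [](q | ((~r | r) & ~q)), 1   [<>-rule on 1: fresh world 1, 0R1]
3. q | ((~r | r) & ~q), 1   [[]-rule on 2 via 1R1]
4. (~r | r) & ~q, 1   [|-rule on 3 (branches; this branch)]
5. ~r | r, 1   [&-rule on 4]
6. ~q, 1   [&-rule on 4]
7. r, 1   [|-rule on 5 (branches; this branch)]
Accessibility: 0R0, 0R1, 1R1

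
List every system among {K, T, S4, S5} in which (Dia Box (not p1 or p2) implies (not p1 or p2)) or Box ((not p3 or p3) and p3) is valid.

S5

S5-tableau for the negation not ((Dia Box (not p1 or p2) implies (not p1 or p2)) or Box ((not p3 or p3) and p3)):
1. not ((Dia Box (not p1 or p2) implies (not p1 or p2)) or Box ((not p3 or p3) and p3)), u
2. not (Dia Box (not p1 or p2) implies (not p1 or p2)), u
3. not Box ((not p3 or p3) and p3), u
4. Dia Box (not p1 or p2), u
5. not (not p1 or p2), u
6. p1, u
7. not p2, u
8. not ((not p3 or p3) and p3), v
9. not p3, v
10. Box (not p1 or p2), w
11. not p1 or p2, u
12. not p1 or p2, v
13. not p1 or p2, w
14. p2, u
Accessibility: uRu, uRv, uRw, vRu, vRv, vRw, wRu, wRv, wRw
Branch closes: p2 and not p2 both at u.
Every branch closes (one shown): valid in S5.
S4-tableau for the negation not ((Dia Box (not p1 or p2) implies (not p1 or p2)) or Box ((not p3 or p3) and p3)):
1. not ((Dia Box (not p1 or p2) implies (not p1 or p2)) or Box ((not p3 or p3) and p3)), u
2. not (Dia Box (not p1 or p2) implies (not p1 or p2)), u
3. not Box ((not p3 or p3) and p3), u
4. Dia Box (not p1 or p2), u
5. not (not p1 or p2), u
6. p1, u
7. not p2, u
8. not ((not p3 or p3) and p3), v
9. not p3, v
10. Box (not p1 or p2), w
11. not p1 or p2, w
12. p2, w
Accessibility: uRu, uRv, uRw, vRv, wRw
Complete open branch: countermodel on an S4-frame, so not valid in S4, nor in K, T (the same frame is also a K-frame and a T-frame).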